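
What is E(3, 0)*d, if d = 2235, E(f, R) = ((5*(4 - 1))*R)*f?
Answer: 0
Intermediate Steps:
E(f, R) = 15*R*f (E(f, R) = ((5*3)*R)*f = (15*R)*f = 15*R*f)
E(3, 0)*d = (15*0*3)*2235 = 0*2235 = 0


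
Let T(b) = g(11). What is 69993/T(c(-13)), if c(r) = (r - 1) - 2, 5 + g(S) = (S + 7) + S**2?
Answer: 69993/134 ≈ 522.34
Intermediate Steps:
g(S) = 2 + S + S**2 (g(S) = -5 + ((S + 7) + S**2) = -5 + ((7 + S) + S**2) = -5 + (7 + S + S**2) = 2 + S + S**2)
c(r) = -3 + r (c(r) = (-1 + r) - 2 = -3 + r)
T(b) = 134 (T(b) = 2 + 11 + 11**2 = 2 + 11 + 121 = 134)
69993/T(c(-13)) = 69993/134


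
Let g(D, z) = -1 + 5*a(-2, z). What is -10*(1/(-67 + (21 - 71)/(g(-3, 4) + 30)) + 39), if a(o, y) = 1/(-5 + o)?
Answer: -1327065/3404 ≈ -389.85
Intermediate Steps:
g(D, z) = -12/7 (g(D, z) = -1 + 5/(-5 - 2) = -1 + 5/(-7) = -1 + 5*(-⅐) = -1 - 5/7 = -12/7)
-10*(1/(-67 + (21 - 71)/(g(-3, 4) + 30)) + 39) = -10*(1/(-67 + (21 - 71)/(-12/7 + 30)) + 39) = -10*(1/(-67 - 50/198/7) + 39) = -10*(1/(-67 - 50*7/198) + 39) = -10*(1/(-67 - 175/99) + 39) = -10*(1/(-6808/99) + 39) = -10*(-99/6808 + 39) = -10*265413/6808 = -1327065/3404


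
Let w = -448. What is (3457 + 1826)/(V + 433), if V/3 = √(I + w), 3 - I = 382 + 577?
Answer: 2287539/200125 - 95094*I*√39/200125 ≈ 11.431 - 2.9675*I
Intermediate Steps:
I = -956 (I = 3 - (382 + 577) = 3 - 1*959 = 3 - 959 = -956)
V = 18*I*√39 (V = 3*√(-956 - 448) = 3*√(-1404) = 3*(6*I*√39) = 18*I*√39 ≈ 112.41*I)
(3457 + 1826)/(V + 433) = (3457 + 1826)/(18*I*√39 + 433) = 5283/(433 + 18*I*√39)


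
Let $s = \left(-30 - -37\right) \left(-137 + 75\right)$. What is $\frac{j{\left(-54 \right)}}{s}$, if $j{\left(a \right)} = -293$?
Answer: $\frac{293}{434} \approx 0.67512$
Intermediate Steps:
$s = -434$ ($s = \left(-30 + 37\right) \left(-62\right) = 7 \left(-62\right) = -434$)
$\frac{j{\left(-54 \right)}}{s} = - \frac{293}{-434} = \left(-293\right) \left(- \frac{1}{434}\right) = \frac{293}{434}$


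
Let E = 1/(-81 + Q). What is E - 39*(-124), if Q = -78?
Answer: 768923/159 ≈ 4836.0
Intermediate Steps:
E = -1/159 (E = 1/(-81 - 78) = 1/(-159) = -1/159 ≈ -0.0062893)
E - 39*(-124) = -1/159 - 39*(-124) = -1/159 + 4836 = 768923/159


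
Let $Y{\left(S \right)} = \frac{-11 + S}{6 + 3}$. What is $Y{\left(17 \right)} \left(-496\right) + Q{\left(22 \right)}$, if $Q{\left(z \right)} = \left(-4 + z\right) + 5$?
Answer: $- \frac{923}{3} \approx -307.67$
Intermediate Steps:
$Y{\left(S \right)} = - \frac{11}{9} + \frac{S}{9}$ ($Y{\left(S \right)} = \frac{-11 + S}{9} = \left(-11 + S\right) \frac{1}{9} = - \frac{11}{9} + \frac{S}{9}$)
$Q{\left(z \right)} = 1 + z$
$Y{\left(17 \right)} \left(-496\right) + Q{\left(22 \right)} = \left(- \frac{11}{9} + \frac{1}{9} \cdot 17\right) \left(-496\right) + \left(1 + 22\right) = \left(- \frac{11}{9} + \frac{17}{9}\right) \left(-496\right) + 23 = \frac{2}{3} \left(-496\right) + 23 = - \frac{992}{3} + 23 = - \frac{923}{3}$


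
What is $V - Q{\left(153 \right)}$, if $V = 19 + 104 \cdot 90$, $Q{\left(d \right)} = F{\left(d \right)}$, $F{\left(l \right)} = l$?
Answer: $9226$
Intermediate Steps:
$Q{\left(d \right)} = d$
$V = 9379$ ($V = 19 + 9360 = 9379$)
$V - Q{\left(153 \right)} = 9379 - 153 = 9226$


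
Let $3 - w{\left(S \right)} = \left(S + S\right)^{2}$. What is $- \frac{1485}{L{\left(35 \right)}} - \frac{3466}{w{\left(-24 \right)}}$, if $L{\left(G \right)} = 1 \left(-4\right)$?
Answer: $\frac{3430849}{9204} \approx 372.76$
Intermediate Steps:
$L{\left(G \right)} = -4$
$w{\left(S \right)} = 3 - 4 S^{2}$ ($w{\left(S \right)} = 3 - \left(S + S\right)^{2} = 3 - \left(2 S\right)^{2} = 3 - 4 S^{2}$)
$- \frac{1485}{L{\left(35 \right)}} - \frac{3466}{w{\left(-24 \right)}} = - \frac{1485}{-4} - \frac{3466}{3 - 4 \left(-24\right)^{2}} = \left(-1485\right) \left(- \frac{1}{4}\right) - \frac{3466}{3 - 2304} = \frac{1485}{4} - \frac{3466}{3 - 2304} = \frac{1485}{4} - \frac{3466}{-2301} = \frac{1485}{4} - - \frac{3466}{2301} = \frac{1485}{4} + \frac{3466}{2301} = \frac{3430849}{9204}$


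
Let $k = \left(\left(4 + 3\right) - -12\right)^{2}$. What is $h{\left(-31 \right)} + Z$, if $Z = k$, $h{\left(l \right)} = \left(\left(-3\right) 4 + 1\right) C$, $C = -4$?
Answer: $405$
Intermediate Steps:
$h{\left(l \right)} = 44$ ($h{\left(l \right)} = \left(\left(-3\right) 4 + 1\right) \left(-4\right) = \left(-12 + 1\right) \left(-4\right) = \left(-11\right) \left(-4\right) = 44$)
$k = 361$ ($k = \left(7 + 12\right)^{2} = 19^{2} = 361$)
$Z = 361$
$h{\left(-31 \right)} + Z = 44 + 361 = 405$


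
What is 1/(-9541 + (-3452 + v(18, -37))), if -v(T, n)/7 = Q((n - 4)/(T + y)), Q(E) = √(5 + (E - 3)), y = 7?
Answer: -5/64986 ≈ -7.6940e-5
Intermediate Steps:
Q(E) = √(2 + E) (Q(E) = √(5 + (-3 + E)) = √(2 + E))
v(T, n) = -7*√(2 + (-4 + n)/(7 + T)) (v(T, n) = -7*√(2 + (n - 4)/(T + 7)) = -7*√(2 + (-4 + n)/(7 + T)))
1/(-9541 + (-3452 + v(18, -37))) = 1/(-9541 + (-3452 - 7*√(10 - 37 + 2*18)/√(7 + 18))) = 1/(-9541 + (-3452 - 7*√(10 - 37 + 36)/5)) = 1/(-9541 + (-3452 - 7*√((1/25)*9))) = 1/(-9541 + (-3452 - 7*√(9/25))) = 1/(-9541 + (-3452 - 7*⅗)) = 1/(-9541 + (-3452 - 21/5)) = 1/(-9541 - 17281/5) = 1/(-64986/5) = -5/64986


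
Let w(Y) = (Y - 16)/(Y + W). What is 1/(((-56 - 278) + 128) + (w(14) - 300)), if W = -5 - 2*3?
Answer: -3/1520 ≈ -0.0019737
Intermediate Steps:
W = -11 (W = -5 - 6 = -11)
w(Y) = (-16 + Y)/(-11 + Y) (w(Y) = (Y - 16)/(Y - 11) = (-16 + Y)/(-11 + Y))
1/(((-56 - 278) + 128) + (w(14) - 300)) = 1/(((-56 - 278) + 128) + ((-16 + 14)/(-11 + 14) - 300)) = 1/((-334 + 128) + (-2/3 - 300)) = 1/(-206 + ((⅓)*(-2) - 300)) = 1/(-206 + (-⅔ - 300)) = 1/(-206 - 902/3) = 1/(-1520/3) = -3/1520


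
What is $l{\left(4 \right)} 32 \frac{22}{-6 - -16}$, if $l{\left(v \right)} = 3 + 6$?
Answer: $\frac{3168}{5} \approx 633.6$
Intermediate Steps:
$l{\left(v \right)} = 9$
$l{\left(4 \right)} 32 \frac{22}{-6 - -16} = 9 \cdot 32 \frac{22}{-6 - -16} = 288 \frac{22}{-6 + 16} = 288 \cdot \frac{22}{10} = 288 \cdot 22 \cdot \frac{1}{10} = 288 \cdot \frac{11}{5} = \frac{3168}{5}$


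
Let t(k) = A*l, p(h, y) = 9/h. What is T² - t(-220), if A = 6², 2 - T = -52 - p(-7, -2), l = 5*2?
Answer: 118521/49 ≈ 2418.8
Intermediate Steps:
l = 10
T = 369/7 (T = 2 - (-52 - 9/(-7)) = 2 - (-52 - 9*(-1)/7) = 2 - (-52 - 1*(-9/7)) = 2 - (-52 + 9/7) = 2 - 1*(-355/7) = 2 + 355/7 = 369/7 ≈ 52.714)
A = 36
t(k) = 360 (t(k) = 36*10 = 360)
T² - t(-220) = (369/7)² - 1*360 = 136161/49 - 360 = 118521/49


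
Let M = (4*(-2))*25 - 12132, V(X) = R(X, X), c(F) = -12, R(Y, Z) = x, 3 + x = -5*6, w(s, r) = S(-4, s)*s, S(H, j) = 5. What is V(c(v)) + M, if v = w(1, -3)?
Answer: -12365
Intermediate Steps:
w(s, r) = 5*s
x = -33 (x = -3 - 5*6 = -3 - 30 = -33)
v = 5 (v = 5*1 = 5)
R(Y, Z) = -33
V(X) = -33
M = -12332 (M = -8*25 - 12132 = -200 - 12132 = -12332)
V(c(v)) + M = -33 - 12332 = -12365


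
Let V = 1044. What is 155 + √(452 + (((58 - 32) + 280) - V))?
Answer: 155 + I*√286 ≈ 155.0 + 16.912*I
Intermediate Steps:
155 + √(452 + (((58 - 32) + 280) - V)) = 155 + √(452 + (((58 - 32) + 280) - 1*1044)) = 155 + √(452 + ((26 + 280) - 1044)) = 155 + √(452 + (306 - 1044)) = 155 + √(452 - 738) = 155 + √(-286) = 155 + I*√286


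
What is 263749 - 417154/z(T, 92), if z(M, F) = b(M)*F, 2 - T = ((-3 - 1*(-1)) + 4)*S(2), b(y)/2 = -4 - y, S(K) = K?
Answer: 48738393/184 ≈ 2.6488e+5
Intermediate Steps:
b(y) = -8 - 2*y (b(y) = 2*(-4 - y) = -8 - 2*y)
T = -2 (T = 2 - ((-3 - 1*(-1)) + 4)*2 = 2 - ((-3 + 1) + 4)*2 = 2 - (-2 + 4)*2 = 2 - 2*2 = 2 - 1*4 = 2 - 4 = -2)
z(M, F) = F*(-8 - 2*M) (z(M, F) = (-8 - 2*M)*F = F*(-8 - 2*M))
263749 - 417154/z(T, 92) = 263749 - 417154/((-2*92*(4 - 2))) = 263749 - 417154/((-2*92*2)) = 263749 - 417154/(-368) = 263749 - 417154*(-1)/368 = 263749 - 1*(-208577/184) = 263749 + 208577/184 = 48738393/184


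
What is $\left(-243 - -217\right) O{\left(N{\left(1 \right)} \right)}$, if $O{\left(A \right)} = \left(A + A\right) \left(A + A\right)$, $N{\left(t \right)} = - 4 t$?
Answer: $-1664$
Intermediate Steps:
$O{\left(A \right)} = 4 A^{2}$ ($O{\left(A \right)} = 2 A 2 A = 4 A^{2}$)
$\left(-243 - -217\right) O{\left(N{\left(1 \right)} \right)} = \left(-243 - -217\right) 4 \left(\left(-4\right) 1\right)^{2} = \left(-243 + 217\right) 4 \left(-4\right)^{2} = - 26 \cdot 4 \cdot 16 = \left(-26\right) 64 = -1664$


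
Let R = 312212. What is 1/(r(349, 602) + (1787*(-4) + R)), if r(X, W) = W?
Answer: 1/305666 ≈ 3.2715e-6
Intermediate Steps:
1/(r(349, 602) + (1787*(-4) + R)) = 1/(602 + (1787*(-4) + 312212)) = 1/(602 + (-7148 + 312212)) = 1/(602 + 305064) = 1/305666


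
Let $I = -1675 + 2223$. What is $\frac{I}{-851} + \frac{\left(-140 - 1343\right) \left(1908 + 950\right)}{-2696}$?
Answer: $\frac{1802706453}{1147148} \approx 1571.5$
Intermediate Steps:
$I = 548$
$\frac{I}{-851} + \frac{\left(-140 - 1343\right) \left(1908 + 950\right)}{-2696} = \frac{548}{-851} + \frac{\left(-140 - 1343\right) \left(1908 + 950\right)}{-2696} = 548 \left(- \frac{1}{851}\right) + \left(-1483\right) 2858 \left(- \frac{1}{2696}\right) = - \frac{548}{851} - - \frac{2119207}{1348} = - \frac{548}{851} + \frac{2119207}{1348} = \frac{1802706453}{1147148}$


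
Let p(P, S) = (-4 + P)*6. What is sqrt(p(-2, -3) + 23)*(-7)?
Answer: -7*I*sqrt(13) ≈ -25.239*I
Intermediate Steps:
p(P, S) = -24 + 6*P
sqrt(p(-2, -3) + 23)*(-7) = sqrt((-24 + 6*(-2)) + 23)*(-7) = sqrt((-24 - 12) + 23)*(-7) = sqrt(-36 + 23)*(-7) = sqrt(-13)*(-7) = (I*sqrt(13))*(-7) = -7*I*sqrt(13)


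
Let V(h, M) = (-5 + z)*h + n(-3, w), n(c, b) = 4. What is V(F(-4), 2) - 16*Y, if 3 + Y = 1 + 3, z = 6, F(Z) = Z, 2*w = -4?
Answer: -16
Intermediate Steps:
w = -2 (w = (½)*(-4) = -2)
Y = 1 (Y = -3 + (1 + 3) = -3 + 4 = 1)
V(h, M) = 4 + h (V(h, M) = (-5 + 6)*h + 4 = 1*h + 4 = h + 4 = 4 + h)
V(F(-4), 2) - 16*Y = (4 - 4) - 16 = 0 - 8*2 = 0 - 16 = -16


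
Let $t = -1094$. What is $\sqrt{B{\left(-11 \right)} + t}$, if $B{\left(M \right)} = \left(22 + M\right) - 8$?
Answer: $i \sqrt{1091} \approx 33.03 i$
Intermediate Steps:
$B{\left(M \right)} = 14 + M$
$\sqrt{B{\left(-11 \right)} + t} = \sqrt{\left(14 - 11\right) - 1094} = \sqrt{3 - 1094} = \sqrt{-1091} = i \sqrt{1091}$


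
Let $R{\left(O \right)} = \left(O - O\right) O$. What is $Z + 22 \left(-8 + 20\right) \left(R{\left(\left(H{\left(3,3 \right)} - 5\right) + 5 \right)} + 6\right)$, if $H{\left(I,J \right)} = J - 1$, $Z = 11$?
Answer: $1595$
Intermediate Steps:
$H{\left(I,J \right)} = -1 + J$ ($H{\left(I,J \right)} = J - 1 = -1 + J$)
$R{\left(O \right)} = 0$ ($R{\left(O \right)} = 0 O = 0$)
$Z + 22 \left(-8 + 20\right) \left(R{\left(\left(H{\left(3,3 \right)} - 5\right) + 5 \right)} + 6\right) = 11 + 22 \left(-8 + 20\right) \left(0 + 6\right) = 11 + 22 \cdot 12 \cdot 6 = 11 + 22 \cdot 72 = 11 + 1584 = 1595$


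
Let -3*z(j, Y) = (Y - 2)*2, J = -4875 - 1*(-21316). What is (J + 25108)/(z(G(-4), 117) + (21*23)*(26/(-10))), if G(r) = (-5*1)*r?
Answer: -623235/19987 ≈ -31.182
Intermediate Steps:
J = 16441 (J = -4875 + 21316 = 16441)
G(r) = -5*r
z(j, Y) = 4/3 - 2*Y/3 (z(j, Y) = -(Y - 2)*2/3 = -(-2 + Y)*2/3 = -(-4 + 2*Y)/3 = 4/3 - 2*Y/3)
(J + 25108)/(z(G(-4), 117) + (21*23)*(26/(-10))) = (16441 + 25108)/((4/3 - ⅔*117) + (21*23)*(26/(-10))) = 41549/((4/3 - 78) + 483*(26*(-⅒))) = 41549/(-230/3 + 483*(-13/5)) = 41549/(-230/3 - 6279/5) = 41549/(-19987/15) = 41549*(-15/19987) = -623235/19987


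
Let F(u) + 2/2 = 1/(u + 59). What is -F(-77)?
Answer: 19/18 ≈ 1.0556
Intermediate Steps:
F(u) = -1 + 1/(59 + u) (F(u) = -1 + 1/(u + 59) = -1 + 1/(59 + u))
-F(-77) = -(-58 - 1*(-77))/(59 - 77) = -(-58 + 77)/(-18) = -(-1)*19/18 = -1*(-19/18) = 19/18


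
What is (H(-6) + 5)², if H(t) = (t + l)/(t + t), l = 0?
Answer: 121/4 ≈ 30.250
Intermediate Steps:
H(t) = ½ (H(t) = (t + 0)/(t + t) = t/((2*t)) = t*(1/(2*t)) = ½)
(H(-6) + 5)² = (½ + 5)² = (11/2)² = 121/4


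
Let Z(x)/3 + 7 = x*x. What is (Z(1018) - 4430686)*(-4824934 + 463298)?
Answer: 5764926958460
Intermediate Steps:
Z(x) = -21 + 3*x**2 (Z(x) = -21 + 3*(x*x) = -21 + 3*x**2)
(Z(1018) - 4430686)*(-4824934 + 463298) = ((-21 + 3*1018**2) - 4430686)*(-4824934 + 463298) = ((-21 + 3*1036324) - 4430686)*(-4361636) = ((-21 + 3108972) - 4430686)*(-4361636) = (3108951 - 4430686)*(-4361636) = -1321735*(-4361636) = 5764926958460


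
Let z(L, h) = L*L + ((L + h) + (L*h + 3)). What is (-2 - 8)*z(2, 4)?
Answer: -210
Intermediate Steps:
z(L, h) = 3 + L + h + L² + L*h (z(L, h) = L² + ((L + h) + (3 + L*h)) = L² + (3 + L + h + L*h) = 3 + L + h + L² + L*h)
(-2 - 8)*z(2, 4) = (-2 - 8)*(3 + 2 + 4 + 2² + 2*4) = -10*(3 + 2 + 4 + 4 + 8) = -10*21 = -210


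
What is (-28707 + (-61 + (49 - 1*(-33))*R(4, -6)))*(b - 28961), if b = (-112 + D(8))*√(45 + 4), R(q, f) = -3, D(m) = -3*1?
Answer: 863630724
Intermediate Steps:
D(m) = -3
b = -805 (b = (-112 - 3)*√(45 + 4) = -115*√49 = -115*7 = -805)
(-28707 + (-61 + (49 - 1*(-33))*R(4, -6)))*(b - 28961) = (-28707 + (-61 + (49 - 1*(-33))*(-3)))*(-805 - 28961) = (-28707 + (-61 + (49 + 33)*(-3)))*(-29766) = (-28707 + (-61 + 82*(-3)))*(-29766) = (-28707 + (-61 - 246))*(-29766) = (-28707 - 307)*(-29766) = -29014*(-29766) = 863630724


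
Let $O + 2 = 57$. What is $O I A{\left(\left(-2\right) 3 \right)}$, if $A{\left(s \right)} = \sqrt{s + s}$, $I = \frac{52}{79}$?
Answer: $\frac{5720 i \sqrt{3}}{79} \approx 125.41 i$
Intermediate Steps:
$O = 55$ ($O = -2 + 57 = 55$)
$I = \frac{52}{79}$ ($I = 52 \cdot \frac{1}{79} = \frac{52}{79} \approx 0.65823$)
$A{\left(s \right)} = \sqrt{2} \sqrt{s}$ ($A{\left(s \right)} = \sqrt{2 s} = \sqrt{2} \sqrt{s}$)
$O I A{\left(\left(-2\right) 3 \right)} = 55 \cdot \frac{52}{79} \sqrt{2} \sqrt{\left(-2\right) 3} = \frac{2860 \sqrt{2} \sqrt{-6}}{79} = \frac{2860 \sqrt{2} i \sqrt{6}}{79} = \frac{2860 \cdot 2 i \sqrt{3}}{79} = \frac{5720 i \sqrt{3}}{79}$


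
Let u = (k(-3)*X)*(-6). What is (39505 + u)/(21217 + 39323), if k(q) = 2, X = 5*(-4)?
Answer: 7949/12108 ≈ 0.65651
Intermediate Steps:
X = -20
u = 240 (u = (2*(-20))*(-6) = -40*(-6) = 240)
(39505 + u)/(21217 + 39323) = (39505 + 240)/(21217 + 39323) = 39745/60540 = 39745*(1/60540) = 7949/12108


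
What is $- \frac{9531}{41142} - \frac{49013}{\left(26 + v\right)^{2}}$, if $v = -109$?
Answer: $- \frac{694050635}{94475746} \approx -7.3463$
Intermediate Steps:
$- \frac{9531}{41142} - \frac{49013}{\left(26 + v\right)^{2}} = - \frac{9531}{41142} - \frac{49013}{\left(26 - 109\right)^{2}} = \left(-9531\right) \frac{1}{41142} - \frac{49013}{\left(-83\right)^{2}} = - \frac{3177}{13714} - \frac{49013}{6889} = - \frac{694050635}{94475746}$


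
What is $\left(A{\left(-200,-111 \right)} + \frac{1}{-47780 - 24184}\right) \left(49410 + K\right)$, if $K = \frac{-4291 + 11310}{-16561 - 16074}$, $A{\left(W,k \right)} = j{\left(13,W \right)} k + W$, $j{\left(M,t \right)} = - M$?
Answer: $\frac{1348028957297683}{21949020} \approx 6.1416 \cdot 10^{7}$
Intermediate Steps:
$A{\left(W,k \right)} = W - 13 k$ ($A{\left(W,k \right)} = \left(-1\right) 13 k + W = - 13 k + W = W - 13 k$)
$K = - \frac{7019}{32635}$ ($K = \frac{7019}{-32635} = 7019 \left(- \frac{1}{32635}\right) = - \frac{7019}{32635} \approx -0.21508$)
$\left(A{\left(-200,-111 \right)} + \frac{1}{-47780 - 24184}\right) \left(49410 + K\right) = \left(\left(-200 - -1443\right) + \frac{1}{-47780 - 24184}\right) \left(49410 - \frac{7019}{32635}\right) = \left(\left(-200 + 1443\right) + \frac{1}{-71964}\right) \frac{1612488331}{32635} = \left(1243 - \frac{1}{71964}\right) \frac{1612488331}{32635} = \frac{89451251}{71964} \cdot \frac{1612488331}{32635} = \frac{1348028957297683}{21949020}$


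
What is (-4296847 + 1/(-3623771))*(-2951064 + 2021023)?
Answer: 14481472683906891558/3623771 ≈ 3.9962e+12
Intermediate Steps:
(-4296847 + 1/(-3623771))*(-2951064 + 2021023) = (-4296847 - 1/3623771)*(-930041) = -15570789550038/3623771*(-930041) = 14481472683906891558/3623771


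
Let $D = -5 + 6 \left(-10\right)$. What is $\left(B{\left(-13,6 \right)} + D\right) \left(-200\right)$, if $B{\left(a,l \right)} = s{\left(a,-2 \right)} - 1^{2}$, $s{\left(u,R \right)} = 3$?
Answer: $12600$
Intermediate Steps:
$D = -65$ ($D = -5 - 60 = -65$)
$B{\left(a,l \right)} = 2$ ($B{\left(a,l \right)} = 3 - 1^{2} = 3 - 1 = 2$)
$\left(B{\left(-13,6 \right)} + D\right) \left(-200\right) = \left(2 - 65\right) \left(-200\right) = \left(-63\right) \left(-200\right) = 12600$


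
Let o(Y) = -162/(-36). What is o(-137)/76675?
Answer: 9/153350 ≈ 5.8689e-5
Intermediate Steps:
o(Y) = 9/2 (o(Y) = -162*(-1/36) = 9/2)
o(-137)/76675 = (9/2)/76675 = (9/2)*(1/76675) = 9/153350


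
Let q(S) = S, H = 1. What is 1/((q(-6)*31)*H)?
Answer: -1/186 ≈ -0.0053763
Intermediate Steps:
1/((q(-6)*31)*H) = 1/(-6*31*1) = 1/(-186*1) = 1/(-186) = -1/186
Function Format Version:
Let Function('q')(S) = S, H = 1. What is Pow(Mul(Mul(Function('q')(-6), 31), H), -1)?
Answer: Rational(-1, 186) ≈ -0.0053763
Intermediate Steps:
Pow(Mul(Mul(Function('q')(-6), 31), H), -1) = Pow(Mul(Mul(-6, 31), 1), -1) = Pow(Mul(-186, 1), -1) = Pow(-186, -1) = Rational(-1, 186)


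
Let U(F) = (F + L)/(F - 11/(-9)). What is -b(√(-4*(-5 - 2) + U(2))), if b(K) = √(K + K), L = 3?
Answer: -√2*29^(¾)*857^(¼)/29 ≈ -3.2973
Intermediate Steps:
U(F) = (3 + F)/(11/9 + F) (U(F) = (F + 3)/(F - 11/(-9)) = (3 + F)/(F - 11*(-⅑)) = (3 + F)/(F + 11/9) = (3 + F)/(11/9 + F))
b(K) = √2*√K (b(K) = √(2*K) = √2*√K)
-b(√(-4*(-5 - 2) + U(2))) = -√2*√(√(-4*(-5 - 2) + 9*(3 + 2)/(11 + 9*2))) = -√2*√(√(-4*(-7) + 9*5/(11 + 18))) = -√2*√(√(28 + 9*5/29)) = -√2*√(√(28 + 9*(1/29)*5)) = -√2*√(√(28 + 45/29)) = -√2*√(√(857/29)) = -√2*√(√24853/29) = -√2*29^(¾)*857^(¼)/29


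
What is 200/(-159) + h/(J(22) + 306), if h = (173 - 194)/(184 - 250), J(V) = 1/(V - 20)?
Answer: -1347487/1072137 ≈ -1.2568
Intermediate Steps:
J(V) = 1/(-20 + V)
h = 7/22 (h = -21/(-66) = -21*(-1/66) = 7/22 ≈ 0.31818)
200/(-159) + h/(J(22) + 306) = 200/(-159) + 7/(22*(1/(-20 + 22) + 306)) = 200*(-1/159) + 7/(22*(1/2 + 306)) = -200/159 + 7/(22*(½ + 306)) = -200/159 + 7/(22*(613/2)) = -200/159 + (7/22)*(2/613) = -200/159 + 7/6743 = -1347487/1072137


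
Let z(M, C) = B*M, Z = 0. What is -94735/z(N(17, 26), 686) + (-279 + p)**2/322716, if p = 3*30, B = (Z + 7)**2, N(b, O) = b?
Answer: -10180914889/89607476 ≈ -113.62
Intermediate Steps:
B = 49 (B = (0 + 7)**2 = 7**2 = 49)
p = 90
z(M, C) = 49*M
-94735/z(N(17, 26), 686) + (-279 + p)**2/322716 = -94735/(49*17) + (-279 + 90)**2/322716 = -94735/833 + (-189)**2*(1/322716) = -94735*1/833 + 35721*(1/322716) = -94735/833 + 11907/107572 = -10180914889/89607476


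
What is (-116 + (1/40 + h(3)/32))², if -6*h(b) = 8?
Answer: 48455521/3600 ≈ 13460.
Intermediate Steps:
h(b) = -4/3 (h(b) = -⅙*8 = -4/3)
(-116 + (1/40 + h(3)/32))² = (-116 + (1/40 - 4/3/32))² = (-116 + (1*(1/40) - 4/3*1/32))² = (-116 + (1/40 - 1/24))² = (-116 - 1/60)² = (-6961/60)² = 48455521/3600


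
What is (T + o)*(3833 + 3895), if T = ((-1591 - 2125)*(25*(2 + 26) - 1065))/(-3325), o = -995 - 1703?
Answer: -2280243552/95 ≈ -2.4003e+7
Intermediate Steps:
o = -2698
T = -271268/665 (T = -3716*(25*28 - 1065)*(-1/3325) = -3716*(700 - 1065)*(-1/3325) = -3716*(-365)*(-1/3325) = 1356340*(-1/3325) = -271268/665 ≈ -407.92)
(T + o)*(3833 + 3895) = (-271268/665 - 2698)*(3833 + 3895) = -2065438/665*7728 = -2280243552/95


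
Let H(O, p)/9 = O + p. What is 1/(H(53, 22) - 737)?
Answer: -1/62 ≈ -0.016129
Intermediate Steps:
H(O, p) = 9*O + 9*p (H(O, p) = 9*(O + p) = 9*O + 9*p)
1/(H(53, 22) - 737) = 1/((9*53 + 9*22) - 737) = 1/((477 + 198) - 737) = 1/(675 - 737) = 1/(-62) = -1/62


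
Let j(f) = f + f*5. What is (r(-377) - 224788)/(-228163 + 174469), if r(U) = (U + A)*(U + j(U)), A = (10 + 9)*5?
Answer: -259705/26847 ≈ -9.6735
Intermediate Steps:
j(f) = 6*f (j(f) = f + 5*f = 6*f)
A = 95 (A = 19*5 = 95)
r(U) = 7*U*(95 + U) (r(U) = (U + 95)*(U + 6*U) = (95 + U)*(7*U) = 7*U*(95 + U))
(r(-377) - 224788)/(-228163 + 174469) = (7*(-377)*(95 - 377) - 224788)/(-228163 + 174469) = (7*(-377)*(-282) - 224788)/(-53694) = (744198 - 224788)*(-1/53694) = 519410*(-1/53694) = -259705/26847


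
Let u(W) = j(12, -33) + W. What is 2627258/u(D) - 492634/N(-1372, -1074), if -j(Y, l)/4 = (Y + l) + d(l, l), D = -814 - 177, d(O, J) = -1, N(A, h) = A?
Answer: -225696391/88494 ≈ -2550.4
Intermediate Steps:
D = -991
j(Y, l) = 4 - 4*Y - 4*l (j(Y, l) = -4*((Y + l) - 1) = -4*(-1 + Y + l) = 4 - 4*Y - 4*l)
u(W) = 88 + W (u(W) = (4 - 4*12 - 4*(-33)) + W = (4 - 48 + 132) + W = 88 + W)
2627258/u(D) - 492634/N(-1372, -1074) = 2627258/(88 - 991) - 492634/(-1372) = 2627258/(-903) - 492634*(-1/1372) = 2627258*(-1/903) + 246317/686 = -2627258/903 + 246317/686 = -225696391/88494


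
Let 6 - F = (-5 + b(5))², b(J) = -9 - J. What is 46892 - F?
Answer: 47247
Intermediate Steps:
F = -355 (F = 6 - (-5 + (-9 - 1*5))² = 6 - (-5 + (-9 - 5))² = 6 - (-5 - 14)² = 6 - 1*(-19)² = 6 - 1*361 = 6 - 361 = -355)
46892 - F = 46892 - 1*(-355) = 46892 + 355 = 47247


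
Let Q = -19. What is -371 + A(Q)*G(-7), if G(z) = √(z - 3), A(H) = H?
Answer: -371 - 19*I*√10 ≈ -371.0 - 60.083*I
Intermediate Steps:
G(z) = √(-3 + z)
-371 + A(Q)*G(-7) = -371 - 19*√(-3 - 7) = -371 - 19*I*√10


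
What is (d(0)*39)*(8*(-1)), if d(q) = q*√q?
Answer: 0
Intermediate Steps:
d(q) = q^(3/2)
(d(0)*39)*(8*(-1)) = (0^(3/2)*39)*(8*(-1)) = (0*39)*(-8) = 0*(-8) = 0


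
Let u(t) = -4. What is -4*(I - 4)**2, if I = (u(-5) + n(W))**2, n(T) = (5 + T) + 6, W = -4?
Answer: -100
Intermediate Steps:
n(T) = 11 + T
I = 9 (I = (-4 + (11 - 4))**2 = (-4 + 7)**2 = 3**2 = 9)
-4*(I - 4)**2 = -4*(9 - 4)**2 = -4*5**2 = -4*25 = -100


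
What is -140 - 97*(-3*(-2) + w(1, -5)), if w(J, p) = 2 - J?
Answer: -819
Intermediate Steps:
-140 - 97*(-3*(-2) + w(1, -5)) = -140 - 97*(-3*(-2) + (2 - 1*1)) = -140 - 97*(6 + (2 - 1)) = -140 - 97*(6 + 1) = -140 - 97*7 = -140 - 679 = -819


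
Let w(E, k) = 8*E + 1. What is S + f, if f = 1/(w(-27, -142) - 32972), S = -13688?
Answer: -454263657/33187 ≈ -13688.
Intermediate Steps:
w(E, k) = 1 + 8*E
f = -1/33187 (f = 1/((1 + 8*(-27)) - 32972) = 1/((1 - 216) - 32972) = 1/(-215 - 32972) = 1/(-33187) = -1/33187 ≈ -3.0132e-5)
S + f = -13688 - 1/33187 = -454263657/33187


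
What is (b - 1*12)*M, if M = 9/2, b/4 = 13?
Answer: 180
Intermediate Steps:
b = 52 (b = 4*13 = 52)
M = 9/2 (M = 9*(1/2) = 9/2 ≈ 4.5000)
(b - 1*12)*M = (52 - 1*12)*(9/2) = (52 - 12)*(9/2) = 40*(9/2) = 180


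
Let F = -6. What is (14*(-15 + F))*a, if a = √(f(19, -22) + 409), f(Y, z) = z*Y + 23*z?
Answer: -294*I*√515 ≈ -6671.9*I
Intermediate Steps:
f(Y, z) = 23*z + Y*z (f(Y, z) = Y*z + 23*z = 23*z + Y*z)
a = I*√515 (a = √(-22*(23 + 19) + 409) = √(-22*42 + 409) = √(-924 + 409) = √(-515) = I*√515 ≈ 22.694*I)
(14*(-15 + F))*a = (14*(-15 - 6))*(I*√515) = (14*(-21))*(I*√515) = -294*I*√515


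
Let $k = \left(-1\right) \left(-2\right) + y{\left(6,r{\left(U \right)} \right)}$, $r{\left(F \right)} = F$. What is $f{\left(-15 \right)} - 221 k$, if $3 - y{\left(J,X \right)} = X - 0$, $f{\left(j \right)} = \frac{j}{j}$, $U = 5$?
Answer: $1$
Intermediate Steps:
$f{\left(j \right)} = 1$
$y{\left(J,X \right)} = 3 - X$ ($y{\left(J,X \right)} = 3 - \left(X - 0\right) = 3 - \left(X + 0\right) = 3 - X$)
$k = 0$ ($k = \left(-1\right) \left(-2\right) + \left(3 - 5\right) = 2 + \left(3 - 5\right) = 2 - 2 = 0$)
$f{\left(-15 \right)} - 221 k = 1 - 0 = 1 + 0 = 1$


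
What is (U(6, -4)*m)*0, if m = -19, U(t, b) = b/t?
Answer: 0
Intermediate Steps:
(U(6, -4)*m)*0 = (-4/6*(-19))*0 = (-4*1/6*(-19))*0 = -2/3*(-19)*0 = (38/3)*0 = 0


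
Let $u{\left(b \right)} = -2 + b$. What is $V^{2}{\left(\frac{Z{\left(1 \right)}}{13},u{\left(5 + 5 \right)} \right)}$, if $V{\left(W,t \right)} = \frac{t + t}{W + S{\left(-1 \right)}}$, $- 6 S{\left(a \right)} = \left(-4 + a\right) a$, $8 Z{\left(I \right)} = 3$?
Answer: $\frac{24920064}{63001} \approx 395.55$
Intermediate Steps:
$Z{\left(I \right)} = \frac{3}{8}$ ($Z{\left(I \right)} = \frac{1}{8} \cdot 3 = \frac{3}{8}$)
$S{\left(a \right)} = - \frac{a \left(-4 + a\right)}{6}$ ($S{\left(a \right)} = - \frac{\left(-4 + a\right) a}{6} = - \frac{a \left(-4 + a\right)}{6}$)
$V{\left(W,t \right)} = \frac{2 t}{- \frac{5}{6} + W}$ ($V{\left(W,t \right)} = \frac{t + t}{W + \frac{1}{6} \left(-1\right) \left(4 - -1\right)} = \frac{2 t}{W + \frac{1}{6} \left(-1\right) \left(4 + 1\right)} = \frac{2 t}{W + \frac{1}{6} \left(-1\right) 5} = \frac{2 t}{W - \frac{5}{6}} = \frac{2 t}{- \frac{5}{6} + W}$)
$V^{2}{\left(\frac{Z{\left(1 \right)}}{13},u{\left(5 + 5 \right)} \right)} = \left(\frac{12 \left(-2 + \left(5 + 5\right)\right)}{-5 + 6 \frac{3}{8 \cdot 13}}\right)^{2} = \left(\frac{12 \left(-2 + 10\right)}{-5 + 6 \cdot \frac{3}{8} \cdot \frac{1}{13}}\right)^{2} = \left(12 \cdot 8 \frac{1}{-5 + 6 \cdot \frac{3}{104}}\right)^{2} = \left(12 \cdot 8 \frac{1}{-5 + \frac{9}{52}}\right)^{2} = \left(12 \cdot 8 \frac{1}{- \frac{251}{52}}\right)^{2} = \left(12 \cdot 8 \left(- \frac{52}{251}\right)\right)^{2} = \left(- \frac{4992}{251}\right)^{2} = \frac{24920064}{63001}$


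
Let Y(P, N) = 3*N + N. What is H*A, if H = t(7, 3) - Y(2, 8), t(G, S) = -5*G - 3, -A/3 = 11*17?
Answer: 39270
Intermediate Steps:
Y(P, N) = 4*N
A = -561 (A = -33*17 = -3*187 = -561)
t(G, S) = -3 - 5*G
H = -70 (H = (-3 - 5*7) - 4*8 = (-3 - 35) - 1*32 = -38 - 32 = -70)
H*A = -70*(-561) = 39270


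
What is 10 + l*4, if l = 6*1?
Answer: 34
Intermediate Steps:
l = 6
10 + l*4 = 10 + 6*4 = 10 + 24 = 34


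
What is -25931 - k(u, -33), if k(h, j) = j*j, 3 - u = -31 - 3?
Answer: -27020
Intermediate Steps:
u = 37 (u = 3 - (-31 - 3) = 3 - 1*(-34) = 3 + 34 = 37)
k(h, j) = j²
-25931 - k(u, -33) = -25931 - 1*(-33)² = -25931 - 1*1089 = -25931 - 1089 = -27020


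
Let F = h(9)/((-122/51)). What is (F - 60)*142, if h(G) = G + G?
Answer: -584898/61 ≈ -9588.5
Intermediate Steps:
h(G) = 2*G
F = -459/61 (F = (2*9)/((-122/51)) = 18/((-122*1/51)) = 18/(-122/51) = 18*(-51/122) = -459/61 ≈ -7.5246)
(F - 60)*142 = (-459/61 - 60)*142 = -4119/61*142 = -584898/61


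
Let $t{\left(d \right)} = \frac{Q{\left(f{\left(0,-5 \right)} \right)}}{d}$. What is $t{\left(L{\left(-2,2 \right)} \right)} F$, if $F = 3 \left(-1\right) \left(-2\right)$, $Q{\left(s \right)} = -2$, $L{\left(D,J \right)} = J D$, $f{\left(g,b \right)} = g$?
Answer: $3$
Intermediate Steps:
$L{\left(D,J \right)} = D J$
$t{\left(d \right)} = - \frac{2}{d}$
$F = 6$ ($F = \left(-3\right) \left(-2\right) = 6$)
$t{\left(L{\left(-2,2 \right)} \right)} F = - \frac{2}{\left(-2\right) 2} \cdot 6 = - \frac{2}{-4} \cdot 6 = \left(-2\right) \left(- \frac{1}{4}\right) 6 = \frac{1}{2} \cdot 6 = 3$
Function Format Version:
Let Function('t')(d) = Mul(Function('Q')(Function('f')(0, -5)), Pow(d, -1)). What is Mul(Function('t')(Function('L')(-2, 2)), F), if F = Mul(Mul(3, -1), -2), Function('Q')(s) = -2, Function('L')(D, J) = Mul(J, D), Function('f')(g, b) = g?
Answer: 3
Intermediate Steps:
Function('L')(D, J) = Mul(D, J)
Function('t')(d) = Mul(-2, Pow(d, -1))
F = 6 (F = Mul(-3, -2) = 6)
Mul(Function('t')(Function('L')(-2, 2)), F) = Mul(Mul(-2, Pow(Mul(-2, 2), -1)), 6) = Mul(Mul(-2, Pow(-4, -1)), 6) = Mul(Mul(-2, Rational(-1, 4)), 6) = Mul(Rational(1, 2), 6) = 3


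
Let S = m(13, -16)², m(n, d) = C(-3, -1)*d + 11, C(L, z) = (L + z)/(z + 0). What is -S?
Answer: -2809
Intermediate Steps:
C(L, z) = (L + z)/z
m(n, d) = 11 + 4*d (m(n, d) = ((-3 - 1)/(-1))*d + 11 = (-1*(-4))*d + 11 = 4*d + 11 = 11 + 4*d)
S = 2809 (S = (11 + 4*(-16))² = (11 - 64)² = (-53)² = 2809)
-S = -1*2809 = -2809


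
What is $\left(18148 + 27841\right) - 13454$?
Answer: $32535$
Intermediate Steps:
$\left(18148 + 27841\right) - 13454 = 45989 - 13454 = 32535$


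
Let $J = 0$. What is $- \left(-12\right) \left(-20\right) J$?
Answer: $0$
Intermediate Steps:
$- \left(-12\right) \left(-20\right) J = - \left(-12\right) \left(-20\right) 0 = - 240 \cdot 0 = \left(-1\right) 0 = 0$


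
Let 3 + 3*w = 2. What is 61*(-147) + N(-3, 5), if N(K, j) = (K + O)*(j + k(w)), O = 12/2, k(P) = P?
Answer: -8953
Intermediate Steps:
w = -⅓ (w = -1 + (⅓)*2 = -1 + ⅔ = -⅓ ≈ -0.33333)
O = 6 (O = 12*(½) = 6)
N(K, j) = (6 + K)*(-⅓ + j) (N(K, j) = (K + 6)*(j - ⅓) = (6 + K)*(-⅓ + j))
61*(-147) + N(-3, 5) = 61*(-147) + (-2 + 6*5 - ⅓*(-3) - 3*5) = -8967 + (-2 + 30 + 1 - 15) = -8967 + 14 = -8953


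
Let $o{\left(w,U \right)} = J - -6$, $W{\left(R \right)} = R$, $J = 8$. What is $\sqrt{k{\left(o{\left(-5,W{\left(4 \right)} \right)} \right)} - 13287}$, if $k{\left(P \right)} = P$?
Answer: $i \sqrt{13273} \approx 115.21 i$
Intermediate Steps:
$o{\left(w,U \right)} = 14$ ($o{\left(w,U \right)} = 8 - -6 = 8 + 6 = 14$)
$\sqrt{k{\left(o{\left(-5,W{\left(4 \right)} \right)} \right)} - 13287} = \sqrt{14 - 13287} = \sqrt{-13273} = i \sqrt{13273}$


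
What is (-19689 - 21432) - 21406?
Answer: -62527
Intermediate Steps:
(-19689 - 21432) - 21406 = -41121 - 21406 = -62527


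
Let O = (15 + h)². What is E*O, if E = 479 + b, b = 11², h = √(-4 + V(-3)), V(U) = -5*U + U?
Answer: 139800 + 36000*√2 ≈ 1.9071e+5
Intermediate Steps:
V(U) = -4*U
h = 2*√2 (h = √(-4 - 4*(-3)) = √(-4 + 12) = √8 = 2*√2 ≈ 2.8284)
b = 121
O = (15 + 2*√2)² ≈ 317.85
E = 600 (E = 479 + 121 = 600)
E*O = 600*(233 + 60*√2) = 139800 + 36000*√2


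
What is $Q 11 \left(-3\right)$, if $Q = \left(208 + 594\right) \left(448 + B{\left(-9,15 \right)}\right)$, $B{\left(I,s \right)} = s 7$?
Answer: $-14635698$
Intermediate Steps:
$B{\left(I,s \right)} = 7 s$
$Q = 443506$ ($Q = \left(208 + 594\right) \left(448 + 7 \cdot 15\right) = 802 \left(448 + 105\right) = 802 \cdot 553 = 443506$)
$Q 11 \left(-3\right) = 443506 \cdot 11 \left(-3\right) = 443506 \left(-33\right) = -14635698$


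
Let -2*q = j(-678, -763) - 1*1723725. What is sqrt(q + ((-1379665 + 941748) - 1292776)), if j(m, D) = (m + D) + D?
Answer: I*sqrt(3470914)/2 ≈ 931.52*I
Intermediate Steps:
j(m, D) = m + 2*D (j(m, D) = (D + m) + D = m + 2*D)
q = 1725929/2 (q = -((-678 + 2*(-763)) - 1*1723725)/2 = -((-678 - 1526) - 1723725)/2 = -(-2204 - 1723725)/2 = -1/2*(-1725929) = 1725929/2 ≈ 8.6296e+5)
sqrt(q + ((-1379665 + 941748) - 1292776)) = sqrt(1725929/2 + ((-1379665 + 941748) - 1292776)) = sqrt(1725929/2 + (-437917 - 1292776)) = sqrt(1725929/2 - 1730693) = sqrt(-1735457/2) = I*sqrt(3470914)/2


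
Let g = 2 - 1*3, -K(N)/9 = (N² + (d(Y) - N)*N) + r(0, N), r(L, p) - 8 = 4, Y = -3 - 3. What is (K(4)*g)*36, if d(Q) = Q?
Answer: -3888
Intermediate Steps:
Y = -6
r(L, p) = 12 (r(L, p) = 8 + 4 = 12)
K(N) = -108 - 9*N² - 9*N*(-6 - N) (K(N) = -9*((N² + (-6 - N)*N) + 12) = -9*((N² + N*(-6 - N)) + 12) = -9*(12 + N² + N*(-6 - N)) = -108 - 9*N² - 9*N*(-6 - N))
g = -1 (g = 2 - 3 = -1)
(K(4)*g)*36 = ((-108 + 54*4)*(-1))*36 = ((-108 + 216)*(-1))*36 = (108*(-1))*36 = -108*36 = -3888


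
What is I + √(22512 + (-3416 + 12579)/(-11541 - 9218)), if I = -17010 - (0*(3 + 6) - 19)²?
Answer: -17371 + √9701042840755/20759 ≈ -17221.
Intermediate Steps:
I = -17371 (I = -17010 - (0*9 - 19)² = -17010 - (0 - 19)² = -17010 - 1*(-19)² = -17010 - 1*361 = -17010 - 361 = -17371)
I + √(22512 + (-3416 + 12579)/(-11541 - 9218)) = -17371 + √(22512 + (-3416 + 12579)/(-11541 - 9218)) = -17371 + √(22512 + 9163/(-20759)) = -17371 + √(22512 + 9163*(-1/20759)) = -17371 + √(22512 - 9163/20759) = -17371 + √(467317445/20759) = -17371 + √9701042840755/20759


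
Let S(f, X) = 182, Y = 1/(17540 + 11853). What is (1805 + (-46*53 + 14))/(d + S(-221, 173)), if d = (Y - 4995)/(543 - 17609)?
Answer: -155251680311/45720914375 ≈ -3.3956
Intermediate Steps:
Y = 1/29393 ≈ 3.4022e-5
d = 73409017/250810469 (d = (1/29393 - 4995)/(543 - 17609) = -146818034/29393/(-17066) = -146818034/29393*(-1/17066) = 73409017/250810469 ≈ 0.29269)
(1805 + (-46*53 + 14))/(d + S(-221, 173)) = (1805 + (-46*53 + 14))/(73409017/250810469 + 182) = (1805 + (-2438 + 14))/(45720914375/250810469) = (1805 - 2424)*(250810469/45720914375) = -619*250810469/45720914375 = -155251680311/45720914375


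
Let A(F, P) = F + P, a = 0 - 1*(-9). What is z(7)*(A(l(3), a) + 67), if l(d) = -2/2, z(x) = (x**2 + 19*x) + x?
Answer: 14175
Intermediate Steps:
z(x) = x**2 + 20*x
l(d) = -1 (l(d) = -2*1/2 = -1)
a = 9 (a = 0 + 9 = 9)
z(7)*(A(l(3), a) + 67) = (7*(20 + 7))*((-1 + 9) + 67) = (7*27)*(8 + 67) = 189*75 = 14175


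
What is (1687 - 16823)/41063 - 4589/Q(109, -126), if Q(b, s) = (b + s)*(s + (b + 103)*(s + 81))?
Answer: -243237809/613414026 ≈ -0.39653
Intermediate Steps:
Q(b, s) = (b + s)*(s + (81 + s)*(103 + b)) (Q(b, s) = (b + s)*(s + (103 + b)*(81 + s)) = (b + s)*(s + (81 + s)*(103 + b)))
(1687 - 16823)/41063 - 4589/Q(109, -126) = (1687 - 16823)/41063 - 4589/(81*109**2 + 104*(-126)**2 + 8343*109 + 8343*(-126) + 109*(-126)**2 - 126*109**2 + 185*109*(-126)) = -15136*1/41063 - 4589/(81*11881 + 104*15876 + 909387 - 1051218 + 109*15876 - 126*11881 - 2540790) = -1376/3733 - 4589/(962361 + 1651104 + 909387 - 1051218 + 1730484 - 1497006 - 2540790) = -1376/3733 - 4589/164322 = -243237809/613414026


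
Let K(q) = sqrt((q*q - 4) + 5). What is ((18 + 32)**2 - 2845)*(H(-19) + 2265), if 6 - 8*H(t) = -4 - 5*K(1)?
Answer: -3127425/4 - 1725*sqrt(2)/8 ≈ -7.8216e+5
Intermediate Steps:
K(q) = sqrt(1 + q**2) (K(q) = sqrt((q**2 - 4) + 5) = sqrt((-4 + q**2) + 5) = sqrt(1 + q**2))
H(t) = 5/4 + 5*sqrt(2)/8 (H(t) = 3/4 - (-4 - 5*sqrt(1 + 1**2))/8 = 3/4 - (-4 - 5*sqrt(1 + 1))/8 = 3/4 - (-4 - 5*sqrt(2))/8 = 3/4 + (1/2 + 5*sqrt(2)/8) = 5/4 + 5*sqrt(2)/8)
((18 + 32)**2 - 2845)*(H(-19) + 2265) = ((18 + 32)**2 - 2845)*((5/4 + 5*sqrt(2)/8) + 2265) = (50**2 - 2845)*(9065/4 + 5*sqrt(2)/8) = (2500 - 2845)*(9065/4 + 5*sqrt(2)/8) = -345*(9065/4 + 5*sqrt(2)/8) = -3127425/4 - 1725*sqrt(2)/8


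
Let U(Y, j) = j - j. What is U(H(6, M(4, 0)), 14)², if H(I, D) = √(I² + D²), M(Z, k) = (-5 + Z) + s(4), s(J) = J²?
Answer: 0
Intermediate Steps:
M(Z, k) = 11 + Z (M(Z, k) = (-5 + Z) + 4² = (-5 + Z) + 16 = 11 + Z)
H(I, D) = √(D² + I²)
U(Y, j) = 0
U(H(6, M(4, 0)), 14)² = 0² = 0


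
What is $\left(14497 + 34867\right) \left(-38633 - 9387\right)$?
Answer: $-2370459280$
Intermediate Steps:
$\left(14497 + 34867\right) \left(-38633 - 9387\right) = 49364 \left(-48020\right) = -2370459280$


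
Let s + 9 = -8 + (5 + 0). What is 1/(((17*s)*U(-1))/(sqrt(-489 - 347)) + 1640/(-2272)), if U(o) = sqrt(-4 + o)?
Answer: 2433596/837388379 - 8226912*sqrt(1045)/4186941895 ≈ -0.060612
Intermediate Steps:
s = -12 (s = -9 + (-8 + (5 + 0)) = -9 + (-8 + 5) = -9 - 3 = -12)
1/(((17*s)*U(-1))/(sqrt(-489 - 347)) + 1640/(-2272)) = 1/(((17*(-12))*sqrt(-4 - 1))/(sqrt(-489 - 347)) + 1640/(-2272)) = 1/((-204*I*sqrt(5))/(sqrt(-836)) + 1640*(-1/2272)) = 1/((-204*I*sqrt(5))/((2*I*sqrt(209))) - 205/284) = 1/((-204*I*sqrt(5))*(-I*sqrt(209)/418) - 205/284) = 1/(-102*sqrt(1045)/209 - 205/284) = 1/(-205/284 - 102*sqrt(1045)/209)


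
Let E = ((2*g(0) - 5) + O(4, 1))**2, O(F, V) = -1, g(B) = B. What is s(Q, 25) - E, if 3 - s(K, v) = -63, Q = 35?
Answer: 30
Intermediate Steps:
s(K, v) = 66 (s(K, v) = 3 - 1*(-63) = 3 + 63 = 66)
E = 36 (E = ((2*0 - 5) - 1)**2 = ((0 - 5) - 1)**2 = (-5 - 1)**2 = (-6)**2 = 36)
s(Q, 25) - E = 66 - 1*36 = 66 - 36 = 30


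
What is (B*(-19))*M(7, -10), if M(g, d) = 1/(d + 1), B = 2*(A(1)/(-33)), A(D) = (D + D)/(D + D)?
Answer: -38/297 ≈ -0.12795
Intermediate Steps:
A(D) = 1 (A(D) = (2*D)/((2*D)) = (2*D)*(1/(2*D)) = 1)
B = -2/33 (B = 2*(1/(-33)) = 2*(1*(-1/33)) = 2*(-1/33) = -2/33 ≈ -0.060606)
M(g, d) = 1/(1 + d)
(B*(-19))*M(7, -10) = (-2/33*(-19))/(1 - 10) = (38/33)/(-9) = (38/33)*(-⅑) = -38/297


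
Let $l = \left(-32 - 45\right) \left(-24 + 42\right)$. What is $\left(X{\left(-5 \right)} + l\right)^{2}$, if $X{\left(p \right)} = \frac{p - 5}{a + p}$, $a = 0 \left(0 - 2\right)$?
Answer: $1915456$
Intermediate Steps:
$l = -1386$ ($l = \left(-77\right) 18 = -1386$)
$a = 0$ ($a = 0 \left(-2\right) = 0$)
$X{\left(p \right)} = \frac{-5 + p}{p}$ ($X{\left(p \right)} = \frac{p - 5}{0 + p} = \frac{-5 + p}{p}$)
$\left(X{\left(-5 \right)} + l\right)^{2} = \left(\frac{-5 - 5}{-5} - 1386\right)^{2} = \left(\left(- \frac{1}{5}\right) \left(-10\right) - 1386\right)^{2} = \left(2 - 1386\right)^{2} = \left(-1384\right)^{2} = 1915456$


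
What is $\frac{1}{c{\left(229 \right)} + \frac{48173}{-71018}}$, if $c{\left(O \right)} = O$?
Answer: $\frac{71018}{16214949} \approx 0.0043798$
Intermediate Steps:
$\frac{1}{c{\left(229 \right)} + \frac{48173}{-71018}} = \frac{1}{229 + \frac{48173}{-71018}} = \frac{1}{229 + 48173 \left(- \frac{1}{71018}\right)} = \frac{1}{229 - \frac{48173}{71018}} = \frac{1}{\frac{16214949}{71018}} = \frac{71018}{16214949}$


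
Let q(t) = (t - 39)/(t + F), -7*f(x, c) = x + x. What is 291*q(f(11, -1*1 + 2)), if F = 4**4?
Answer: -97/2 ≈ -48.500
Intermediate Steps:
F = 256
f(x, c) = -2*x/7 (f(x, c) = -(x + x)/7 = -2*x/7)
q(t) = (-39 + t)/(256 + t) (q(t) = (t - 39)/(t + 256) = (-39 + t)/(256 + t))
291*q(f(11, -1*1 + 2)) = 291*((-39 - 2/7*11)/(256 - 2/7*11)) = 291*((-39 - 22/7)/(256 - 22/7)) = 291*(-295/7/(1770/7)) = 291*((7/1770)*(-295/7)) = 291*(-1/6) = -97/2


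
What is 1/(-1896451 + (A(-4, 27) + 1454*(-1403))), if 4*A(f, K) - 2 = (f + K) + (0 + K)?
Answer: -1/3936400 ≈ -2.5404e-7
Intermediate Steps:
A(f, K) = 1/2 + K/2 + f/4 (A(f, K) = 1/2 + ((f + K) + (0 + K))/4 = 1/2 + ((K + f) + K)/4 = 1/2 + (f + 2*K)/4 = 1/2 + (K/2 + f/4) = 1/2 + K/2 + f/4)
1/(-1896451 + (A(-4, 27) + 1454*(-1403))) = 1/(-1896451 + ((1/2 + (1/2)*27 + (1/4)*(-4)) + 1454*(-1403))) = 1/(-1896451 + ((1/2 + 27/2 - 1) - 2039962)) = 1/(-1896451 + (13 - 2039962)) = 1/(-1896451 - 2039949) = 1/(-3936400) = -1/3936400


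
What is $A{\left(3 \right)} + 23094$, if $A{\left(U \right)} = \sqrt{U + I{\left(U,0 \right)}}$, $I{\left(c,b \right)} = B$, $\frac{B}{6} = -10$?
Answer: $23094 + i \sqrt{57} \approx 23094.0 + 7.5498 i$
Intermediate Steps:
$B = -60$ ($B = 6 \left(-10\right) = -60$)
$I{\left(c,b \right)} = -60$
$A{\left(U \right)} = \sqrt{-60 + U}$ ($A{\left(U \right)} = \sqrt{U - 60} = \sqrt{-60 + U}$)
$A{\left(3 \right)} + 23094 = \sqrt{-60 + 3} + 23094 = \sqrt{-57} + 23094 = i \sqrt{57} + 23094 = 23094 + i \sqrt{57}$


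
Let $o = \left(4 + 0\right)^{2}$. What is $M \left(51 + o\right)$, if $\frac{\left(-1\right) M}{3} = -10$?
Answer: $2010$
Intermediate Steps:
$M = 30$ ($M = \left(-3\right) \left(-10\right) = 30$)
$o = 16$ ($o = 4^{2} = 16$)
$M \left(51 + o\right) = 30 \left(51 + 16\right) = 30 \cdot 67 = 2010$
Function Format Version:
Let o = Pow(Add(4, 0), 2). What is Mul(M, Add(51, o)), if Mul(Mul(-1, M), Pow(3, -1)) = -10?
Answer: 2010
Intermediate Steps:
M = 30 (M = Mul(-3, -10) = 30)
o = 16 (o = Pow(4, 2) = 16)
Mul(M, Add(51, o)) = Mul(30, Add(51, 16)) = Mul(30, 67) = 2010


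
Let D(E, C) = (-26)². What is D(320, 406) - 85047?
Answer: -84371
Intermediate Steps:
D(E, C) = 676
D(320, 406) - 85047 = 676 - 85047 = -84371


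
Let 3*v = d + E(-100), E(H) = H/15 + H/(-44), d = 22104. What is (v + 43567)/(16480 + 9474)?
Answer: 2521210/1284723 ≈ 1.9625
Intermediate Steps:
E(H) = 29*H/660 (E(H) = H*(1/15) + H*(-1/44) = H/15 - H/44 = 29*H/660)
v = 729287/99 (v = (22104 + (29/660)*(-100))/3 = (22104 - 145/33)/3 = (⅓)*(729287/33) = 729287/99 ≈ 7366.5)
(v + 43567)/(16480 + 9474) = (729287/99 + 43567)/(16480 + 9474) = (5042420/99)/25954 = (5042420/99)*(1/25954) = 2521210/1284723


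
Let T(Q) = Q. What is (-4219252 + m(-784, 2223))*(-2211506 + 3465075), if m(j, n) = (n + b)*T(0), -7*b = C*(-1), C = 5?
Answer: -5289123510388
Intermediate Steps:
b = 5/7 (b = -5*(-1)/7 = -⅐*(-5) = 5/7 ≈ 0.71429)
m(j, n) = 0 (m(j, n) = (n + 5/7)*0 = (5/7 + n)*0 = 0)
(-4219252 + m(-784, 2223))*(-2211506 + 3465075) = (-4219252 + 0)*(-2211506 + 3465075) = -4219252*1253569 = -5289123510388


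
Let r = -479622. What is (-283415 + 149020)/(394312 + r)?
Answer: 26879/17062 ≈ 1.5754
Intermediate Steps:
(-283415 + 149020)/(394312 + r) = (-283415 + 149020)/(394312 - 479622) = -134395/(-85310) = -134395*(-1/85310) = 26879/17062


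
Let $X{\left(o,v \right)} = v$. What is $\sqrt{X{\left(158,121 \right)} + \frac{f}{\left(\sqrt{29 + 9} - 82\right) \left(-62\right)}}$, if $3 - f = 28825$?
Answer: $\frac{\sqrt{9088301 - 116281 \sqrt{38}}}{31 \sqrt{82 - \sqrt{38}}} \approx 10.718$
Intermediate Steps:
$f = -28822$ ($f = 3 - 28825 = -28822$)
$\sqrt{X{\left(158,121 \right)} + \frac{f}{\left(\sqrt{29 + 9} - 82\right) \left(-62\right)}} = \sqrt{121 - \frac{28822}{\left(\sqrt{29 + 9} - 82\right) \left(-62\right)}} = \sqrt{121 - \frac{28822}{\left(\sqrt{38} - 82\right) \left(-62\right)}} = \sqrt{121 - \frac{28822}{\left(-82 + \sqrt{38}\right) \left(-62\right)}} = \sqrt{121 - \frac{28822}{5084 - 62 \sqrt{38}}}$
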